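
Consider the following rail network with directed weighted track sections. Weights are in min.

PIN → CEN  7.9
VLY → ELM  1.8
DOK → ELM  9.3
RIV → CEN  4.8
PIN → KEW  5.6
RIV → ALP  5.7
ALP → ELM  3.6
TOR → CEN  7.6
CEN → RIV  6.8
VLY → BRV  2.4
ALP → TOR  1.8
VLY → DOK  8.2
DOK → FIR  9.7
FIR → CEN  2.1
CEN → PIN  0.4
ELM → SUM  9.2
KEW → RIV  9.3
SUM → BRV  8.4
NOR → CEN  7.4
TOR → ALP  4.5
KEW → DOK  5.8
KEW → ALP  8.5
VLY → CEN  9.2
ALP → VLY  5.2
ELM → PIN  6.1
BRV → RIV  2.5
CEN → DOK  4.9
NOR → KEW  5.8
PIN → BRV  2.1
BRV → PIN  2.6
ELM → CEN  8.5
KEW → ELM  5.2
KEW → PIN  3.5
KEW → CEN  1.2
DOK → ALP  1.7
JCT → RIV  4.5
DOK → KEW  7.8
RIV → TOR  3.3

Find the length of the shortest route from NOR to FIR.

Running Dijkstra from NOR:
NOR: 0
KEW: 5.8  (via NOR)
CEN: 7  (via KEW)
PIN: 7.4  (via CEN)
BRV: 9.5  (via PIN)
ELM: 11  (via KEW)
DOK: 11.6  (via KEW)
RIV: 12  (via BRV)
ALP: 13.3  (via DOK)
TOR: 15.1  (via ALP)
VLY: 18.5  (via ALP)
SUM: 20.2  (via ELM)
FIR: 21.3  (via DOK)
Shortest route: NOR–KEW–DOK–FIR = 21.3 min.

21.3 min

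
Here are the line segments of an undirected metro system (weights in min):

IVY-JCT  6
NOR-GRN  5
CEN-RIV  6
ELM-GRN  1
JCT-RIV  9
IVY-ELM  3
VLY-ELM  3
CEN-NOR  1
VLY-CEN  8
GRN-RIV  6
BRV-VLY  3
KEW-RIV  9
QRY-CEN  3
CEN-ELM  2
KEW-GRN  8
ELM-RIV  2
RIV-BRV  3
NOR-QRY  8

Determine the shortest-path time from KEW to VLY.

Candidate routes:
KEW–RIV–ELM–VLY: 9+2+3 = 14
KEW–GRN–ELM–VLY: 8+1+3 = 12
Cheapest is KEW–GRN–ELM–VLY at 12 min.

12 min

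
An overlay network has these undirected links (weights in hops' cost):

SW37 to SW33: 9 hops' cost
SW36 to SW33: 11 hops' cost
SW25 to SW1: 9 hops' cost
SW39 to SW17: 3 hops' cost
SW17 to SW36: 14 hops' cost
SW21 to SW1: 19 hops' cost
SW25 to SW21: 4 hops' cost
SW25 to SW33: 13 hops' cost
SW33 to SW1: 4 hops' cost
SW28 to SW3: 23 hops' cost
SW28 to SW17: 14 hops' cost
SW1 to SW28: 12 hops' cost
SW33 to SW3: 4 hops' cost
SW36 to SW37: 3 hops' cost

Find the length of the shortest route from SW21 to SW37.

26 hops' cost

Running Dijkstra from SW21:
SW21: 0
SW25: 4  (via SW21)
SW1: 13  (via SW25)
SW33: 17  (via SW25)
SW3: 21  (via SW33)
SW28: 25  (via SW1)
SW37: 26  (via SW33)
Shortest route: SW21 → SW25 → SW33 → SW37 = 26 hops' cost.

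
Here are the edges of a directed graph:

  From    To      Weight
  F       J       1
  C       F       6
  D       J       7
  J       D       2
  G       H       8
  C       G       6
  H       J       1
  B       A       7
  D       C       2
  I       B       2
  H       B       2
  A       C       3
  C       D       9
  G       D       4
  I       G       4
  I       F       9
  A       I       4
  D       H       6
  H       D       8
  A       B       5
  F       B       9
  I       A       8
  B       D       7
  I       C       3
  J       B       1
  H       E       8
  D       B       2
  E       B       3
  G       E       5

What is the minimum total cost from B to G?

Shortest distances from B:
B: 0
A: 7  (via B)
D: 7  (via B)
C: 9  (via D)
I: 11  (via A)
H: 13  (via D)
J: 14  (via D)
F: 15  (via C)
G: 15  (via C)
Shortest route: B–D–C–G = 15.

15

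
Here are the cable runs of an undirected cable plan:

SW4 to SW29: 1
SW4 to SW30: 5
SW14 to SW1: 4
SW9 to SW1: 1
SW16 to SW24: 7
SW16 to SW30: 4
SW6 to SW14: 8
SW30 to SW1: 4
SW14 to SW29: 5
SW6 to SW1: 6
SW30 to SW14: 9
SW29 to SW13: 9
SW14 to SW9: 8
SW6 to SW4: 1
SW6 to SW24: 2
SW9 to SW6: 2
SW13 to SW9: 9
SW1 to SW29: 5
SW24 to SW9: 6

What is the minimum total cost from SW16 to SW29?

10

Enumerating some paths:
SW16 → SW24 → SW6 → SW4 → SW29: 7+2+1+1 = 11
SW16 → SW30 → SW4 → SW29: 4+5+1 = 10
The minimum is 10 via SW16 → SW30 → SW4 → SW29.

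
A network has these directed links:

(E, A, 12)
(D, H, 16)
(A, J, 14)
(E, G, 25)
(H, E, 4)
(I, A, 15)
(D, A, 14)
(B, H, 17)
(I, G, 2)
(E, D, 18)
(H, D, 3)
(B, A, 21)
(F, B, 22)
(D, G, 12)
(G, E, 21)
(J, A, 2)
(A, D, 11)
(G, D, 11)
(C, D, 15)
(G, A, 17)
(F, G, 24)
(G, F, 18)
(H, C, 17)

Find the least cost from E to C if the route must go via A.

Best E to A: E–A costing 12
Best A to C: A–D–H–C costing 44
Total via A: 12 + 44 = 56.

56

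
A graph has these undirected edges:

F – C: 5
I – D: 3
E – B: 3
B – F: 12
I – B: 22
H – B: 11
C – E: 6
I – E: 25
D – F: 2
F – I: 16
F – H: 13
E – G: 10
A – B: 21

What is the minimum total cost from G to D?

Shortest distances from G:
G: 0
E: 10  (via G)
B: 13  (via E)
C: 16  (via E)
F: 21  (via C)
D: 23  (via F)
Shortest route: G → E → C → F → D = 23.

23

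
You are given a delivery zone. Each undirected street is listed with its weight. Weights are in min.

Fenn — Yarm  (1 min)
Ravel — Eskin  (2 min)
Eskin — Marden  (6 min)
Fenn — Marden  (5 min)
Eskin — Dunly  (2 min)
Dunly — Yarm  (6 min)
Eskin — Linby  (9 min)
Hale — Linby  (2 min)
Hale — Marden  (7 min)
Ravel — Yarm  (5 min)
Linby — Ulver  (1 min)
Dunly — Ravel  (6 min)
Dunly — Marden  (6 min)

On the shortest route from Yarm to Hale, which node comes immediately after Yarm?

Fenn

Enumerating some paths:
Yarm - Fenn - Marden - Hale: 1+5+7 = 13
Yarm - Ravel - Eskin - Linby - Hale: 5+2+9+2 = 18
The minimum is 13 min via Yarm - Fenn - Marden - Hale.
So from Yarm the first move is to Fenn.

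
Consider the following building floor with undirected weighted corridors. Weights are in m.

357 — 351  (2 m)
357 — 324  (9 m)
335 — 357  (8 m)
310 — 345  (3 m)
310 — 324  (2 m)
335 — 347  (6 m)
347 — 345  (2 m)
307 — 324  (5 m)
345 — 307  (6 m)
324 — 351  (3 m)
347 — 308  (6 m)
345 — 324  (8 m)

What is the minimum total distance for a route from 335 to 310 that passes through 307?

Shortest 335→307: 335 → 347 → 345 → 307 = 14
Shortest 307→310: 307 → 324 → 310 = 7
Total via 307: 14 + 7 = 21 m.

21 m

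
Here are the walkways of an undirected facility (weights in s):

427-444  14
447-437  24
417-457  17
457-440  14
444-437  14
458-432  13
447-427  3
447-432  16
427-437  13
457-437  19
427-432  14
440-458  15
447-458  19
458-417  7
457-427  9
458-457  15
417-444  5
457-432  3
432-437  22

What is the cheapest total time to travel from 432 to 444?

25 s

Settle nodes by increasing distance from 432:
432: 0
457: 3  (via 432)
427: 12  (via 457)
458: 13  (via 432)
447: 15  (via 427)
440: 17  (via 457)
417: 20  (via 457)
437: 22  (via 432)
444: 25  (via 417)
Shortest route: 432 → 457 → 417 → 444 = 25 s.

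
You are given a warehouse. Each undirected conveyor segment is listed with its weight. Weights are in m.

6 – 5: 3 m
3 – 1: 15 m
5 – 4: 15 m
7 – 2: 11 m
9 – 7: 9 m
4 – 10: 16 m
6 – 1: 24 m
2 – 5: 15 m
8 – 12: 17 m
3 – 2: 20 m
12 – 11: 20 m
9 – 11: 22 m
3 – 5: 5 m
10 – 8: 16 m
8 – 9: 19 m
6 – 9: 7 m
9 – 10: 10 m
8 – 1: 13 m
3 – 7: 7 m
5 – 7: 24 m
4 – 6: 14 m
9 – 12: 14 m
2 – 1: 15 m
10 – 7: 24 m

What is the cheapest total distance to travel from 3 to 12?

29 m

Candidate routes:
3 → 1 → 8 → 12: 15+13+17 = 45
3 → 5 → 6 → 9 → 8 → 12: 5+3+7+19+17 = 51
3 → 7 → 9 → 12: 7+9+14 = 30
3 → 5 → 6 → 9 → 12: 5+3+7+14 = 29
Cheapest is 3 → 5 → 6 → 9 → 12 at 29 m.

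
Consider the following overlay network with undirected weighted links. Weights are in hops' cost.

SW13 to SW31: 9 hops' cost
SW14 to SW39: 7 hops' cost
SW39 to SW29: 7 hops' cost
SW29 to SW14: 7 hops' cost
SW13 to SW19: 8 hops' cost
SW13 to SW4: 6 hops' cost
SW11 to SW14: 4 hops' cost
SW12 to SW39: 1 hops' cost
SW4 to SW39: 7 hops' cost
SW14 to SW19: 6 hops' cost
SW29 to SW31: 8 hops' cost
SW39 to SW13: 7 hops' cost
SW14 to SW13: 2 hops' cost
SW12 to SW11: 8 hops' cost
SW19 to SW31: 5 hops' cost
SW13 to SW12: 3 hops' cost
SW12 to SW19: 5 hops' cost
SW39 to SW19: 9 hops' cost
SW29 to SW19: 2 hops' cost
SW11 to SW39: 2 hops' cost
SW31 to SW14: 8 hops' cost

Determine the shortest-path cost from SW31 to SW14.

Running Dijkstra from SW31:
SW31: 0
SW19: 5  (via SW31)
SW29: 7  (via SW19)
SW14: 8  (via SW31)
Shortest route: SW31 → SW14 = 8 hops' cost.

8 hops' cost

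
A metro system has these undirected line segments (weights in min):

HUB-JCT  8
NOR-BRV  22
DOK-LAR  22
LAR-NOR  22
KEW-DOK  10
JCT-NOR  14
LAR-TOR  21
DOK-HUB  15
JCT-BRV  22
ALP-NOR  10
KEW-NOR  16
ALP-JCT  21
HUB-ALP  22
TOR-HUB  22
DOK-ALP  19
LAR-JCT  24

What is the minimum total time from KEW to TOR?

Compare a few routes:
KEW → DOK → HUB → TOR: 10+15+22 = 47
KEW → DOK → LAR → TOR: 10+22+21 = 53
KEW → NOR → LAR → TOR: 16+22+21 = 59
KEW → NOR → JCT → HUB → TOR: 16+14+8+22 = 60
Cheapest is KEW → DOK → HUB → TOR at 47 min.

47 min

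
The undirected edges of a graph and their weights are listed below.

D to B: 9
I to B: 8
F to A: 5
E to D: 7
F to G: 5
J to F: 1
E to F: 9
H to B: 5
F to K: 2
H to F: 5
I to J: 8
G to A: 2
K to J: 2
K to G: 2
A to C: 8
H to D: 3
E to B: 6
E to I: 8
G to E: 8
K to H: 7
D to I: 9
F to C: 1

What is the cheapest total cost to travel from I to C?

Settle nodes by increasing distance from I:
I: 0
B: 8  (via I)
E: 8  (via I)
J: 8  (via I)
D: 9  (via I)
F: 9  (via J)
C: 10  (via F)
Shortest route: I → J → F → C = 10.

10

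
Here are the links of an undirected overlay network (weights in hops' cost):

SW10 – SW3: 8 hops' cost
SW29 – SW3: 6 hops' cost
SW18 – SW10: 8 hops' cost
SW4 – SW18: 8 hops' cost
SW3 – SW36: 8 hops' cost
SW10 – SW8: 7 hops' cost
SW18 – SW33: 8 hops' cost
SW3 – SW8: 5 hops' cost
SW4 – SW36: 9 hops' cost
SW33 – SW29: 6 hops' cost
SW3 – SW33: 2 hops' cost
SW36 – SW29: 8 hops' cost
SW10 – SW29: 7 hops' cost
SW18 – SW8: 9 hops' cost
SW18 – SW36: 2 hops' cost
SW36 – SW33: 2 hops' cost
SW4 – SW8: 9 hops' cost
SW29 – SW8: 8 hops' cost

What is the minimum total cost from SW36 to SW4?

9 hops' cost

Running Dijkstra from SW36:
SW36: 0
SW33: 2  (via SW36)
SW18: 2  (via SW36)
SW3: 4  (via SW33)
SW29: 8  (via SW36)
SW8: 9  (via SW3)
SW4: 9  (via SW36)
Shortest route: SW36–SW4 = 9 hops' cost.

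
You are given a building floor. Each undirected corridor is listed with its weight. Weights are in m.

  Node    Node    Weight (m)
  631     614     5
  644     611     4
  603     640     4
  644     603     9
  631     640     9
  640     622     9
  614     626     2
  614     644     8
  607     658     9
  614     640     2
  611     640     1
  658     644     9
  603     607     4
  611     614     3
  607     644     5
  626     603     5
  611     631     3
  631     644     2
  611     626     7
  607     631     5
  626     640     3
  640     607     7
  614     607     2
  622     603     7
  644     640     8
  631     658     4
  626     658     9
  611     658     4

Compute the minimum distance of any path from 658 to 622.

14 m

Enumerating some paths:
658 → 631 → 611 → 640 → 622: 4+3+1+9 = 17
658 → 611 → 640 → 622: 4+1+9 = 14
658 → 611 → 640 → 603 → 622: 4+1+4+7 = 16
658 → 611 → 614 → 640 → 622: 4+3+2+9 = 18
Cheapest is 658 → 611 → 640 → 622 at 14 m.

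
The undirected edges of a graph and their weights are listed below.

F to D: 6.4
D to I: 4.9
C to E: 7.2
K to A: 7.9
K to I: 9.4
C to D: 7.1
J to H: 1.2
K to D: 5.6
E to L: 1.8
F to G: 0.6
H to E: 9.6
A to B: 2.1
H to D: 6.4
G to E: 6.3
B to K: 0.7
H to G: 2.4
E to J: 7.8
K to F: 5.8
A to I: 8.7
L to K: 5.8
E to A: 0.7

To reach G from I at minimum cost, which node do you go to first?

Candidate routes:
I - K - F - G: 9.4+5.8+0.6 = 15.8
I - D - H - G: 4.9+6.4+2.4 = 13.7
I - A - E - G: 8.7+0.7+6.3 = 15.7
I - D - F - G: 4.9+6.4+0.6 = 11.9
Cheapest is I - D - F - G at 11.9.
So from I the first move is to D.

D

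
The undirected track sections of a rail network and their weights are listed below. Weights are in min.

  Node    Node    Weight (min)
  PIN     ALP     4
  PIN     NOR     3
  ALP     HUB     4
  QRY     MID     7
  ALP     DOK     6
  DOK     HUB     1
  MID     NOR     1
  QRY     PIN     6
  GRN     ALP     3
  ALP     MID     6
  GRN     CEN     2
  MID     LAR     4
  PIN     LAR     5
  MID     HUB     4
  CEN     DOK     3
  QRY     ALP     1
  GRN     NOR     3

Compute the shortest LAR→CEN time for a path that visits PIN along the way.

13 min

Best LAR to PIN: LAR–PIN costing 5
Best PIN to CEN: PIN–NOR–GRN–CEN costing 8
Total via PIN: 5 + 8 = 13 min.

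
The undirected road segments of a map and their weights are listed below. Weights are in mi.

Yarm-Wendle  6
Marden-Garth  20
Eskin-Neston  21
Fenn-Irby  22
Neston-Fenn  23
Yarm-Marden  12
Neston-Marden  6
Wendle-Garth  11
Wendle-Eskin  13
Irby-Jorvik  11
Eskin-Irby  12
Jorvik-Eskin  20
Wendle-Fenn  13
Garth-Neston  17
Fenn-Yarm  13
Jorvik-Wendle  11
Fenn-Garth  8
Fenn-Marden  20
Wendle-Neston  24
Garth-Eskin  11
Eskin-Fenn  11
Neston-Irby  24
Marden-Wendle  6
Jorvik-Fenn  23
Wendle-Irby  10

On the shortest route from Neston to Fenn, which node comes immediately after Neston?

Enumerating some paths:
Neston - Garth - Fenn: 17+8 = 25
Neston - Marden - Fenn: 6+20 = 26
Neston - Marden - Wendle - Fenn: 6+6+13 = 25
Neston - Fenn: 23 = 23
The minimum is 23 mi via Neston - Fenn.
So from Neston the first move is to Fenn.

Fenn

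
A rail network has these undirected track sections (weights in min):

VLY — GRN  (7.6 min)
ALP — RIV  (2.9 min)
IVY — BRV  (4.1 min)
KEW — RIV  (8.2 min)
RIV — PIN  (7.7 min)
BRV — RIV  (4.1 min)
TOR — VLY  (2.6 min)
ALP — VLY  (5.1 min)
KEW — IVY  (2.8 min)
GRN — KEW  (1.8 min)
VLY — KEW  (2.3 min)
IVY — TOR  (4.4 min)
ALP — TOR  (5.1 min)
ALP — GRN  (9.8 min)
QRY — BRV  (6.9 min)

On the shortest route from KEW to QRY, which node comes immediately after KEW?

Compare a few routes:
KEW–RIV–BRV–QRY: 8.2+4.1+6.9 = 19.2
KEW–IVY–BRV–QRY: 2.8+4.1+6.9 = 13.8
The minimum is 13.8 min via KEW–IVY–BRV–QRY.
So from KEW the first move is to IVY.

IVY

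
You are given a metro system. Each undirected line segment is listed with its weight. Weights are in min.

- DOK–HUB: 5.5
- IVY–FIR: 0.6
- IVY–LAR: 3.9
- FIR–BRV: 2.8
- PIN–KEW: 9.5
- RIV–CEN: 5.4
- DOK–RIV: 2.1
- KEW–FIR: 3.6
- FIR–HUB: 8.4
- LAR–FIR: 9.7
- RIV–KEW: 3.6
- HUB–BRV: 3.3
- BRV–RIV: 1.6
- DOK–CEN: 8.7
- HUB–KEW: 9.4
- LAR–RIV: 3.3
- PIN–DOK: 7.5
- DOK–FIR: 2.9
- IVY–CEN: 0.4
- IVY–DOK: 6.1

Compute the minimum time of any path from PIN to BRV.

11.2 min

Settle nodes by increasing distance from PIN:
PIN: 0
DOK: 7.5  (via PIN)
KEW: 9.5  (via PIN)
RIV: 9.6  (via DOK)
FIR: 10.4  (via DOK)
IVY: 11  (via FIR)
BRV: 11.2  (via RIV)
Shortest route: PIN–DOK–RIV–BRV = 11.2 min.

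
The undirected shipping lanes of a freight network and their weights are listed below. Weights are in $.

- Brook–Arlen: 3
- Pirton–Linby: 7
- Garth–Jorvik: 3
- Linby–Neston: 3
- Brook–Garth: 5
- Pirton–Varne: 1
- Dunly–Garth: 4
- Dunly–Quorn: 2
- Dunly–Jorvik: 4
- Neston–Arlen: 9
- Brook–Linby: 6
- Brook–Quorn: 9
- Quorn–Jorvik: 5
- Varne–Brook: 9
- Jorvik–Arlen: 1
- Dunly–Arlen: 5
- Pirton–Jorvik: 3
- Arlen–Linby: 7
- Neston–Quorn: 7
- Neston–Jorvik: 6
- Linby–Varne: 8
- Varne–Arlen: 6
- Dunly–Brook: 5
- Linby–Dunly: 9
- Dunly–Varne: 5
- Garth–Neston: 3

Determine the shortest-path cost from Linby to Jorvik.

$8

Settle nodes by increasing distance from Linby:
Linby: 0
Neston: 3  (via Linby)
Brook: 6  (via Linby)
Garth: 6  (via Neston)
Arlen: 7  (via Linby)
Pirton: 7  (via Linby)
Jorvik: 8  (via Arlen)
Shortest route: Linby–Arlen–Jorvik = $8.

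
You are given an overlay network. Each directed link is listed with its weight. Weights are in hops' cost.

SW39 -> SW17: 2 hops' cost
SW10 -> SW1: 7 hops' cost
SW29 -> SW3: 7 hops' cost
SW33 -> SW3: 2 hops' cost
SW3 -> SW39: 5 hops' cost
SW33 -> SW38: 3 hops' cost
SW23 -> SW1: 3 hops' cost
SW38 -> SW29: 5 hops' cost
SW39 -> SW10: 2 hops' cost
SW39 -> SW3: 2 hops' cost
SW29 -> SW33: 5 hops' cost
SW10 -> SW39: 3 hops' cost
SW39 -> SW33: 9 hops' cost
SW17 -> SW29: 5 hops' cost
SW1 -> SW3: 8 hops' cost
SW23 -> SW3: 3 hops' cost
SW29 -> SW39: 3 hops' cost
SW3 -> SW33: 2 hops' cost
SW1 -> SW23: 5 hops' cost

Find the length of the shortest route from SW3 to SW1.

14 hops' cost

Candidate routes:
SW3–SW33–SW38–SW29–SW39–SW10–SW1: 2+3+5+3+2+7 = 22
SW3–SW39–SW10–SW1: 5+2+7 = 14
Cheapest is SW3–SW39–SW10–SW1 at 14 hops' cost.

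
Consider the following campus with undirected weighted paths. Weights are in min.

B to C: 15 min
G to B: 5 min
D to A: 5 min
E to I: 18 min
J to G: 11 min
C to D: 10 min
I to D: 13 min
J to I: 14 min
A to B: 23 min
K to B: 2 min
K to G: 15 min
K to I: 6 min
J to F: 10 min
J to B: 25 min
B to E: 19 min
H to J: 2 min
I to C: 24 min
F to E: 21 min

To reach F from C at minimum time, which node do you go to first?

Compare a few routes:
C - B - K - I - J - F: 15+2+6+14+10 = 47
C - D - I - J - F: 10+13+14+10 = 47
C - B - G - J - F: 15+5+11+10 = 41
Cheapest is C - B - G - J - F at 41 min.
So from C the first move is to B.

B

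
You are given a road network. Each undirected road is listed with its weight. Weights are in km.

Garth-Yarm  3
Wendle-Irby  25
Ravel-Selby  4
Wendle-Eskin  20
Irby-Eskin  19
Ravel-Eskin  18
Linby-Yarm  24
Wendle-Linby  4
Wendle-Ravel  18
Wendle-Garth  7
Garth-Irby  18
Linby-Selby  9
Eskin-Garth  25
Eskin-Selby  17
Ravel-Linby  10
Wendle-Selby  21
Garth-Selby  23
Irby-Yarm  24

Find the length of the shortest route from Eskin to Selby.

Enumerating some paths:
Eskin → Selby: 17 = 17
Eskin → Wendle → Linby → Selby: 20+4+9 = 33
Eskin → Ravel → Selby: 18+4 = 22
The minimum is 17 km via Eskin → Selby.

17 km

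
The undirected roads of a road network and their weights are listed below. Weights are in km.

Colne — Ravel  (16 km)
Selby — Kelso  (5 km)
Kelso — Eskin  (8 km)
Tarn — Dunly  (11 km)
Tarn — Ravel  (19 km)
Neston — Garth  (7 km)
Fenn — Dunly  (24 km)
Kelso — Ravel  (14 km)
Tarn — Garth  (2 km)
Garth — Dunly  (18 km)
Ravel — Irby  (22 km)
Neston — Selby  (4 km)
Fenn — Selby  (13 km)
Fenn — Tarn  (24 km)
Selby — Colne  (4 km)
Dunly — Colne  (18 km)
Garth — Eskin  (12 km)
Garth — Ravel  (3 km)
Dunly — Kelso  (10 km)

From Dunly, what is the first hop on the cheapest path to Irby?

Tarn

Compare a few routes:
Dunly–Tarn–Garth–Ravel–Irby: 11+2+3+22 = 38
Dunly–Garth–Ravel–Irby: 18+3+22 = 43
Cheapest is Dunly–Tarn–Garth–Ravel–Irby at 38 km.
So from Dunly the first move is to Tarn.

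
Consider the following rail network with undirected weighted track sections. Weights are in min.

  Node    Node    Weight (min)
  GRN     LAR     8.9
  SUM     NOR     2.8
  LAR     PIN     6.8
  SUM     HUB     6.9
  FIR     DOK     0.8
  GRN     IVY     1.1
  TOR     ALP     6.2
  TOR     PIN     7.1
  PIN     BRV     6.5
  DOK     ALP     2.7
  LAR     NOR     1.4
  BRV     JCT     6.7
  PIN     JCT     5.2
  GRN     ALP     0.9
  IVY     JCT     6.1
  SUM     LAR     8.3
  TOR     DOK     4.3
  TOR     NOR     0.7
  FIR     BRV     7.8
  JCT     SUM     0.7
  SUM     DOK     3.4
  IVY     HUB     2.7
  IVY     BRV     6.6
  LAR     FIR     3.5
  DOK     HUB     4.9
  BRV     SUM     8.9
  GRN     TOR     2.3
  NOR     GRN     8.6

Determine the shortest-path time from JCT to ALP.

Candidate routes:
JCT - SUM - NOR - TOR - GRN - ALP: 0.7+2.8+0.7+2.3+0.9 = 7.4
JCT - SUM - DOK - ALP: 0.7+3.4+2.7 = 6.8
JCT - IVY - GRN - ALP: 6.1+1.1+0.9 = 8.1
Cheapest is JCT - SUM - DOK - ALP at 6.8 min.

6.8 min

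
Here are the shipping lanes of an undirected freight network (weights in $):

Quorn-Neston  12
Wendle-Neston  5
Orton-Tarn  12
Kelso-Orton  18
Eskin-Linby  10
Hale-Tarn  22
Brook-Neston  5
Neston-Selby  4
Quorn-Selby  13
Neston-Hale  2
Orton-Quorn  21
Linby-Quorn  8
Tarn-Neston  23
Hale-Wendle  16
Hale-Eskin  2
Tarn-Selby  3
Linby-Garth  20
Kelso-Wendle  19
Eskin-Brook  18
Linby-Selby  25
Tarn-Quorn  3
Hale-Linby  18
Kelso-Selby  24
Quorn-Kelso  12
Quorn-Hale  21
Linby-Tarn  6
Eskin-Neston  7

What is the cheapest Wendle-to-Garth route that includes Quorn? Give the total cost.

Best Wendle to Quorn: Wendle–Neston–Selby–Tarn–Quorn costing 15
Shortest Quorn→Garth: Quorn–Linby–Garth = 28
Total via Quorn: 15 + 28 = $43.

$43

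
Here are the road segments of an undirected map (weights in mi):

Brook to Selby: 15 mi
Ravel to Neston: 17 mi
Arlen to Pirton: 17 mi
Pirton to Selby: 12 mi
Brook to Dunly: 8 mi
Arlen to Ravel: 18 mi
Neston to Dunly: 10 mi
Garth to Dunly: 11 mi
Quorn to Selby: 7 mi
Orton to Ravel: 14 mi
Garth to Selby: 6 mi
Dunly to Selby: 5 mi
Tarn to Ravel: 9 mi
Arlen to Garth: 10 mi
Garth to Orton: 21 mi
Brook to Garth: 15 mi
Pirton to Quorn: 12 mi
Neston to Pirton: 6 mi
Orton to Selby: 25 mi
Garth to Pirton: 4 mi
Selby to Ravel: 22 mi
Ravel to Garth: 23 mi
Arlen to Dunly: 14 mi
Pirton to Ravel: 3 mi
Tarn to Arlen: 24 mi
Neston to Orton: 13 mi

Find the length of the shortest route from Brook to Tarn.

31 mi

Running Dijkstra from Brook:
Brook: 0
Dunly: 8  (via Brook)
Selby: 13  (via Dunly)
Garth: 15  (via Brook)
Neston: 18  (via Dunly)
Pirton: 19  (via Garth)
Quorn: 20  (via Selby)
Ravel: 22  (via Pirton)
Arlen: 22  (via Dunly)
Orton: 31  (via Neston)
Tarn: 31  (via Ravel)
Shortest route: Brook–Garth–Pirton–Ravel–Tarn = 31 mi.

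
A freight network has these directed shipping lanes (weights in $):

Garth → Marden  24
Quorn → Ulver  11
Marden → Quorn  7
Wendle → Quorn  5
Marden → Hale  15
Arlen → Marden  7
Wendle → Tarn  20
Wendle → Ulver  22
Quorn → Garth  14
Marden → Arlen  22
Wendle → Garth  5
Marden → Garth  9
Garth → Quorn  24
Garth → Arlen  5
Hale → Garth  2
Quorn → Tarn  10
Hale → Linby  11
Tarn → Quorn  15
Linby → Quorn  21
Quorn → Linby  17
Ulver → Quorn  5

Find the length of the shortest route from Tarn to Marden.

Settle nodes by increasing distance from Tarn:
Tarn: 0
Quorn: 15  (via Tarn)
Ulver: 26  (via Quorn)
Garth: 29  (via Quorn)
Linby: 32  (via Quorn)
Arlen: 34  (via Garth)
Marden: 41  (via Arlen)
Shortest route: Tarn–Quorn–Garth–Arlen–Marden = $41.

$41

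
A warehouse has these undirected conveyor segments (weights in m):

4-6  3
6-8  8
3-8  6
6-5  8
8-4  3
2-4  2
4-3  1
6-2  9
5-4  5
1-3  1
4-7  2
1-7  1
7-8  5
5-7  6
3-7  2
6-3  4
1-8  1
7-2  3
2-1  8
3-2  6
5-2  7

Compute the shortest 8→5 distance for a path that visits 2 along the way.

Shortest 8→2: 8–1–7–2 = 5
Shortest 2→5: 2–5 = 7
Total via 2: 5 + 7 = 12 m.

12 m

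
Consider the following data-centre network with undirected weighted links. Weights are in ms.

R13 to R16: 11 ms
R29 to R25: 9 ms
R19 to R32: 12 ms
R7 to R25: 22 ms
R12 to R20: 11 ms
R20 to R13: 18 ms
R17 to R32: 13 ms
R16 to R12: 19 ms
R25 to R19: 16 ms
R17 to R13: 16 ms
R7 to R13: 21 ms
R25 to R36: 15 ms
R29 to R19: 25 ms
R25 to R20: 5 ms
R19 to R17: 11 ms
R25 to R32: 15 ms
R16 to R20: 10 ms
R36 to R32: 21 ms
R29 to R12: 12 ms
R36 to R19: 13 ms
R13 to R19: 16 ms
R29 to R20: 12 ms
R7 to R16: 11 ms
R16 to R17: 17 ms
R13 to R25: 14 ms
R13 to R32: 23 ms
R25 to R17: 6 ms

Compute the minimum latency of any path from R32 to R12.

Settle nodes by increasing distance from R32:
R32: 0
R19: 12  (via R32)
R17: 13  (via R32)
R25: 15  (via R32)
R20: 20  (via R25)
R36: 21  (via R32)
R13: 23  (via R32)
R29: 24  (via R25)
R16: 30  (via R17)
R12: 31  (via R20)
Shortest route: R32 → R25 → R20 → R12 = 31 ms.

31 ms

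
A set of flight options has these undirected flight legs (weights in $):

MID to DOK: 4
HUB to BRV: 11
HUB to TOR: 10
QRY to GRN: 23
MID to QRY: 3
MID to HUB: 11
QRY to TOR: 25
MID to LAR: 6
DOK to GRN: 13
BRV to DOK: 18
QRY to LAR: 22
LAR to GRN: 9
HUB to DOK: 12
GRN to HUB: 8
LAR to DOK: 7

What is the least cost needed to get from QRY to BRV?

$25

Compare a few routes:
QRY–MID–DOK–BRV: 3+4+18 = 25
QRY–MID–DOK–HUB–BRV: 3+4+12+11 = 30
QRY–MID–LAR–GRN–HUB–BRV: 3+6+9+8+11 = 37
QRY–MID–LAR–DOK–BRV: 3+6+7+18 = 34
The minimum is $25 via QRY–MID–DOK–BRV.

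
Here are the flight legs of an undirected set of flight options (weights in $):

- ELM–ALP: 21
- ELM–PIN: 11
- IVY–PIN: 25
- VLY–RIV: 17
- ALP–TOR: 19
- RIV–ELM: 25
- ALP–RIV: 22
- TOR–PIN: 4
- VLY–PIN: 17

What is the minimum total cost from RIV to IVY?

Candidate routes:
RIV → VLY → PIN → IVY: 17+17+25 = 59
RIV → ELM → PIN → IVY: 25+11+25 = 61
Cheapest is RIV → VLY → PIN → IVY at $59.

$59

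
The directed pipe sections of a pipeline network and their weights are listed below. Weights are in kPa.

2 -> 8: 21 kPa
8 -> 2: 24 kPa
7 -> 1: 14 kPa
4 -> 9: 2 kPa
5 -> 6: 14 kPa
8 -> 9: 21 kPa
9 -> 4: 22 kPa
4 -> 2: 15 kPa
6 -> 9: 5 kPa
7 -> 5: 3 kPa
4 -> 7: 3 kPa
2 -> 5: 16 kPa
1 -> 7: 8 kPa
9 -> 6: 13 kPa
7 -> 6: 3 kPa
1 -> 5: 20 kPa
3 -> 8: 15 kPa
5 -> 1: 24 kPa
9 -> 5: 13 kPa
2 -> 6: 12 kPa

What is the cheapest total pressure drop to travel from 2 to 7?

Candidate routes:
2–6–9–4–7: 12+5+22+3 = 42
2–5–1–7: 16+24+8 = 48
The minimum is 42 kPa via 2–6–9–4–7.

42 kPa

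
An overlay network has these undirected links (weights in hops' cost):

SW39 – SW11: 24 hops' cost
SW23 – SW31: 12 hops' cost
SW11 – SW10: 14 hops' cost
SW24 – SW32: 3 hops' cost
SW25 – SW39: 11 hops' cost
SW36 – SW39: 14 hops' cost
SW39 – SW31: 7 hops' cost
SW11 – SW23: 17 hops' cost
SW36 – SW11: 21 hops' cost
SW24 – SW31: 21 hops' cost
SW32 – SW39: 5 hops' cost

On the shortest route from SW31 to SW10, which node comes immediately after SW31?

SW23

Compare a few routes:
SW31 - SW39 - SW11 - SW10: 7+24+14 = 45
SW31 - SW23 - SW11 - SW10: 12+17+14 = 43
Cheapest is SW31 - SW23 - SW11 - SW10 at 43 hops' cost.
So from SW31 the first move is to SW23.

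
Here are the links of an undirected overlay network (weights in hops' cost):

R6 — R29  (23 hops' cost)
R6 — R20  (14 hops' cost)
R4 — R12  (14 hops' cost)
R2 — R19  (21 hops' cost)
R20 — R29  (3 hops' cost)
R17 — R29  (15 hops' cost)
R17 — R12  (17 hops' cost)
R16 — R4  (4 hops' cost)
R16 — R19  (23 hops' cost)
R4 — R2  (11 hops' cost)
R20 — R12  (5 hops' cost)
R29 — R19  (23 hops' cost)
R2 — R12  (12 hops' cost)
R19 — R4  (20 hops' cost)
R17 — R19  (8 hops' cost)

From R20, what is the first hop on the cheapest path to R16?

Enumerating some paths:
R20–R12–R4–R16: 5+14+4 = 23
R20–R12–R2–R4–R16: 5+12+11+4 = 32
Cheapest is R20–R12–R4–R16 at 23 hops' cost.
So from R20 the first move is to R12.

R12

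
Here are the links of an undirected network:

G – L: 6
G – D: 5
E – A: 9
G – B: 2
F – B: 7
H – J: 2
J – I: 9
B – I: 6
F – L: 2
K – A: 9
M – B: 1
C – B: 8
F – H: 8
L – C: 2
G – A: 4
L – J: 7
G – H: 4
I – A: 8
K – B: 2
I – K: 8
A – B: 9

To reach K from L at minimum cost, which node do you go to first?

Enumerating some paths:
L–F–B–K: 2+7+2 = 11
L–G–B–K: 6+2+2 = 10
Cheapest is L–G–B–K at 10.
So from L the first move is to G.

G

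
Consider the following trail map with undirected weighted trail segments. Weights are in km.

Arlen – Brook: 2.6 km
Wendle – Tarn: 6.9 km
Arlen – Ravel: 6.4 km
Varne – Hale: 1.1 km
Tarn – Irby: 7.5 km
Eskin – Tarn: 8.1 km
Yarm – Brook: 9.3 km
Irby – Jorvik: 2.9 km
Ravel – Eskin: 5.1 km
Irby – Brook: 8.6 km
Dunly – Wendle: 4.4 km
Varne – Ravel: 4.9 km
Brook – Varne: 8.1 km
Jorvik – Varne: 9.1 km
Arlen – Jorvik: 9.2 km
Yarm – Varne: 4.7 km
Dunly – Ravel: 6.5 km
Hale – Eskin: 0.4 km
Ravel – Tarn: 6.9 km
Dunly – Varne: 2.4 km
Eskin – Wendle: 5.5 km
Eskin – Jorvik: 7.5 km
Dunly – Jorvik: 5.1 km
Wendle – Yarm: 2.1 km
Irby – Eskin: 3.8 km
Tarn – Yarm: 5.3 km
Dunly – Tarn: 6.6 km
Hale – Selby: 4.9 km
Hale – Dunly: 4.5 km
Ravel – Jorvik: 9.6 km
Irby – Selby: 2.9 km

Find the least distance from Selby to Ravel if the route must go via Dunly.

Shortest Selby→Dunly: Selby–Hale–Varne–Dunly = 8.4
Shortest Dunly→Ravel: Dunly–Ravel = 6.5
Total via Dunly: 8.4 + 6.5 = 14.9 km.

14.9 km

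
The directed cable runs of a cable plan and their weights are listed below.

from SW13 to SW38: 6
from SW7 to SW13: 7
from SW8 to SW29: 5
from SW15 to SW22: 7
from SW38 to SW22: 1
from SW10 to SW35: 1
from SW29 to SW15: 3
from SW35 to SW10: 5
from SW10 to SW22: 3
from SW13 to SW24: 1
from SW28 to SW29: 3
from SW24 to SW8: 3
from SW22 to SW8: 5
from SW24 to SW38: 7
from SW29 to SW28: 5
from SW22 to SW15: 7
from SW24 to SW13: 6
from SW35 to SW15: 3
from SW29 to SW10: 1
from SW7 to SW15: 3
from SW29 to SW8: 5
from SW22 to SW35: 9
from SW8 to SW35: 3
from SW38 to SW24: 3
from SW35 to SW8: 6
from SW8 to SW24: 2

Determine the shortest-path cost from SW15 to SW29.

Settle nodes by increasing distance from SW15:
SW15: 0
SW22: 7  (via SW15)
SW8: 12  (via SW22)
SW24: 14  (via SW8)
SW35: 15  (via SW8)
SW29: 17  (via SW8)
Shortest route: SW15 → SW22 → SW8 → SW29 = 17.

17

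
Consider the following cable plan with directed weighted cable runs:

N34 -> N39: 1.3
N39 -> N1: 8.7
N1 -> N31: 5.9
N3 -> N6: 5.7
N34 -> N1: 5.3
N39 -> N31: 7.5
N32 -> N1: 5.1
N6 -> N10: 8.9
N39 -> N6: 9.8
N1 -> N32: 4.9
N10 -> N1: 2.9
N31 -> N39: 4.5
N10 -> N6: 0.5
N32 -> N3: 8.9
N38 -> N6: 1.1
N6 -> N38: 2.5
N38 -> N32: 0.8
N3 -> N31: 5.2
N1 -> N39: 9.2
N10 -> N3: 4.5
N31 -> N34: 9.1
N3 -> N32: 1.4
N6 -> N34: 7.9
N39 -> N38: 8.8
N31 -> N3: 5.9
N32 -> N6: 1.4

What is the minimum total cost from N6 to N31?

Compare a few routes:
N6 → N34 → N39 → N31: 7.9+1.3+7.5 = 16.7
N6 → N38 → N32 → N1 → N31: 2.5+0.8+5.1+5.9 = 14.3
N6 → N38 → N32 → N3 → N31: 2.5+0.8+8.9+5.2 = 17.4
N6 → N10 → N1 → N31: 8.9+2.9+5.9 = 17.7
The minimum is 14.3 via N6 → N38 → N32 → N1 → N31.

14.3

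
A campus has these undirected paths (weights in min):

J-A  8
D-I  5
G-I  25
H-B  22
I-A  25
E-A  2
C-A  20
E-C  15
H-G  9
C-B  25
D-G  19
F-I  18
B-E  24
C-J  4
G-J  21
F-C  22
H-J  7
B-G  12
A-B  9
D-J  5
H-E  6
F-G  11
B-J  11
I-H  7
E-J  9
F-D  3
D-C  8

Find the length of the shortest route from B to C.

Running Dijkstra from B:
B: 0
A: 9  (via B)
E: 11  (via A)
J: 11  (via B)
G: 12  (via B)
C: 15  (via J)
Shortest route: B → J → C = 15 min.

15 min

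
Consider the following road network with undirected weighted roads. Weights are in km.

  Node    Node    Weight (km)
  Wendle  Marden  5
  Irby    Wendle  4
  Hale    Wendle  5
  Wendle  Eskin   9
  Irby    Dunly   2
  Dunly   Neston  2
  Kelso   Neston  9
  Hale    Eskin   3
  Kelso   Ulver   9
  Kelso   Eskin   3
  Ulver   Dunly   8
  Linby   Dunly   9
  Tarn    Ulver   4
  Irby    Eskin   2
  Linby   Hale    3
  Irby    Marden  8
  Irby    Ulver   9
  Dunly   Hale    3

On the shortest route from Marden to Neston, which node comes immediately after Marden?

Irby

Enumerating some paths:
Marden → Wendle → Hale → Dunly → Neston: 5+5+3+2 = 15
Marden → Wendle → Irby → Dunly → Neston: 5+4+2+2 = 13
Marden → Irby → Dunly → Neston: 8+2+2 = 12
Cheapest is Marden → Irby → Dunly → Neston at 12 km.
So from Marden the first move is to Irby.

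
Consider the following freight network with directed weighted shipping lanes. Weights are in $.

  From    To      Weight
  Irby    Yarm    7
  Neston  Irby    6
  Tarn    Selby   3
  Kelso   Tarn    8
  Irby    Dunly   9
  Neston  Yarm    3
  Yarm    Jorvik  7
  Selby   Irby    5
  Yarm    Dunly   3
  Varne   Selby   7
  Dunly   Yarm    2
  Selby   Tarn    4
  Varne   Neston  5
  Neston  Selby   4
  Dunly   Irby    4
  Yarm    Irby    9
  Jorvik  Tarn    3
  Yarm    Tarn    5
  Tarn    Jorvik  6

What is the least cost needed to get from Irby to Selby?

$15

Candidate routes:
Irby–Yarm–Tarn–Selby: 7+5+3 = 15
Irby–Dunly–Yarm–Tarn–Selby: 9+2+5+3 = 19
The minimum is $15 via Irby–Yarm–Tarn–Selby.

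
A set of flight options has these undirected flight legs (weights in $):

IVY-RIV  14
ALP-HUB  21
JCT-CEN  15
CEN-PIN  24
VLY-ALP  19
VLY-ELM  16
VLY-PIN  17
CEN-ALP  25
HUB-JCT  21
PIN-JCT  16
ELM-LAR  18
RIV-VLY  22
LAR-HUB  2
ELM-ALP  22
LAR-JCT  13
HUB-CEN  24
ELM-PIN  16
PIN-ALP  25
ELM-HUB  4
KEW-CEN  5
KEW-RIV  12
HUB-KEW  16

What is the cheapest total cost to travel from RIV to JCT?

Running Dijkstra from RIV:
RIV: 0
KEW: 12  (via RIV)
IVY: 14  (via RIV)
CEN: 17  (via KEW)
VLY: 22  (via RIV)
HUB: 28  (via KEW)
LAR: 30  (via HUB)
JCT: 32  (via CEN)
Shortest route: RIV → KEW → CEN → JCT = $32.

$32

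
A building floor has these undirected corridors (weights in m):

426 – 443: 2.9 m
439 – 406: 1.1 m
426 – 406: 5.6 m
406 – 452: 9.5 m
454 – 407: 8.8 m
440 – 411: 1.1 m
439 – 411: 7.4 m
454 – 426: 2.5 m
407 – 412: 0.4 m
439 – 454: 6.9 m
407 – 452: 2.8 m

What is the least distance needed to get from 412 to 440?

Candidate routes:
412–407–452–406–439–411–440: 0.4+2.8+9.5+1.1+7.4+1.1 = 22.3
412–407–454–439–411–440: 0.4+8.8+6.9+7.4+1.1 = 24.6
The minimum is 22.3 m via 412–407–452–406–439–411–440.

22.3 m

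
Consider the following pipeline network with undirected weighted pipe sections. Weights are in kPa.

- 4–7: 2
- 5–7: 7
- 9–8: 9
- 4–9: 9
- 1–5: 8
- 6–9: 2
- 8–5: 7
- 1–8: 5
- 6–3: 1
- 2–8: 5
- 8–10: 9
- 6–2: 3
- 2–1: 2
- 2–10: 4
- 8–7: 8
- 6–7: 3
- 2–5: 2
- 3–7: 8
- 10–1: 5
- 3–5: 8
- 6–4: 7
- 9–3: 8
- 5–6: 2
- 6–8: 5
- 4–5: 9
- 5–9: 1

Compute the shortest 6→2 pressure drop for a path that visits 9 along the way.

Shortest 6→9: 6–9 = 2
Best 9 to 2: 9–5–2 costing 3
Total via 9: 2 + 3 = 5 kPa.

5 kPa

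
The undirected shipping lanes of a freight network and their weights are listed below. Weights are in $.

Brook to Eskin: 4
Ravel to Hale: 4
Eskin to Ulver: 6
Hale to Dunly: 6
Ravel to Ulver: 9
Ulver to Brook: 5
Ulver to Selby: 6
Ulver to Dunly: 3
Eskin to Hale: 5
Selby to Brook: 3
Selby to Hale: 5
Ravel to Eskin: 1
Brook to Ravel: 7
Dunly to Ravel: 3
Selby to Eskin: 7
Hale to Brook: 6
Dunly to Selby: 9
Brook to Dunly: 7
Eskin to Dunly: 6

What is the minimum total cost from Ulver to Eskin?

Compare a few routes:
Ulver → Dunly → Ravel → Eskin: 3+3+1 = 7
Ulver → Eskin: 6 = 6
Cheapest is Ulver → Eskin at $6.

$6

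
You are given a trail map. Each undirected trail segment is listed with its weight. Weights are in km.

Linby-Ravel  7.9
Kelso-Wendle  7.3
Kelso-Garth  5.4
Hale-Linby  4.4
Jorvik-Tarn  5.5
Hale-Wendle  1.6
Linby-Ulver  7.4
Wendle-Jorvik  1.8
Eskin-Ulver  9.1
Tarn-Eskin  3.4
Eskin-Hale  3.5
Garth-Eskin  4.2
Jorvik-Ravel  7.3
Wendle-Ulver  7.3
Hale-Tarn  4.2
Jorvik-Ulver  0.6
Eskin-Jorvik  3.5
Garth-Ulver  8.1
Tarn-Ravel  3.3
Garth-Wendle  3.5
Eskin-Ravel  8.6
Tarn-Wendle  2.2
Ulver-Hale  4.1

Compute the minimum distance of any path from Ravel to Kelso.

12.8 km

Enumerating some paths:
Ravel - Tarn - Wendle - Garth - Kelso: 3.3+2.2+3.5+5.4 = 14.4
Ravel - Tarn - Wendle - Kelso: 3.3+2.2+7.3 = 12.8
The minimum is 12.8 km via Ravel - Tarn - Wendle - Kelso.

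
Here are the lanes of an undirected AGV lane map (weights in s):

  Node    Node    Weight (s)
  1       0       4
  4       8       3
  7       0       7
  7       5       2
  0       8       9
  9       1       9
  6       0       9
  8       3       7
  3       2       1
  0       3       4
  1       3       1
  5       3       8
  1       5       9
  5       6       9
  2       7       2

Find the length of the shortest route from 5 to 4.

Compare a few routes:
5 - 7 - 2 - 3 - 8 - 4: 2+2+1+7+3 = 15
5 - 1 - 3 - 8 - 4: 9+1+7+3 = 20
5 - 3 - 8 - 4: 8+7+3 = 18
The minimum is 15 s via 5 - 7 - 2 - 3 - 8 - 4.

15 s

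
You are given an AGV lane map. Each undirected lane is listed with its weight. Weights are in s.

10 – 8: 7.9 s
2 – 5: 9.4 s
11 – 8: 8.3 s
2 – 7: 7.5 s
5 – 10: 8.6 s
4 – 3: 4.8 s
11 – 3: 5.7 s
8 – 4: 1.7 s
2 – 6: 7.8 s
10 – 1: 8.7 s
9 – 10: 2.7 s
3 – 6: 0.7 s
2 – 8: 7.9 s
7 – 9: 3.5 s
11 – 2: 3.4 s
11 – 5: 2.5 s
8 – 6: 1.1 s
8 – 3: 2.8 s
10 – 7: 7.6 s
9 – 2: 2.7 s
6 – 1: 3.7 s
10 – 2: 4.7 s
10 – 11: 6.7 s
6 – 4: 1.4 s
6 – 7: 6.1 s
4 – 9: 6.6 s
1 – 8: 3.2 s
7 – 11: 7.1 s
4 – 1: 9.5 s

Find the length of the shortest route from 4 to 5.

10.3 s

Settle nodes by increasing distance from 4:
4: 0
6: 1.4  (via 4)
8: 1.7  (via 4)
3: 2.1  (via 6)
1: 4.9  (via 8)
9: 6.6  (via 4)
7: 7.5  (via 6)
11: 7.8  (via 3)
2: 9.2  (via 6)
10: 9.3  (via 9)
5: 10.3  (via 11)
Shortest route: 4 → 6 → 3 → 11 → 5 = 10.3 s.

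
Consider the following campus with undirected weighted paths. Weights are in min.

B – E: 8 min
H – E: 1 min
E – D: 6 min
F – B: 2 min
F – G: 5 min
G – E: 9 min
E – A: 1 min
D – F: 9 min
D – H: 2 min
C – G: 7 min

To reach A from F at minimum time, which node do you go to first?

Enumerating some paths:
F–D–H–E–A: 9+2+1+1 = 13
F–B–E–A: 2+8+1 = 11
F–G–E–A: 5+9+1 = 15
The minimum is 11 min via F–B–E–A.
So from F the first move is to B.

B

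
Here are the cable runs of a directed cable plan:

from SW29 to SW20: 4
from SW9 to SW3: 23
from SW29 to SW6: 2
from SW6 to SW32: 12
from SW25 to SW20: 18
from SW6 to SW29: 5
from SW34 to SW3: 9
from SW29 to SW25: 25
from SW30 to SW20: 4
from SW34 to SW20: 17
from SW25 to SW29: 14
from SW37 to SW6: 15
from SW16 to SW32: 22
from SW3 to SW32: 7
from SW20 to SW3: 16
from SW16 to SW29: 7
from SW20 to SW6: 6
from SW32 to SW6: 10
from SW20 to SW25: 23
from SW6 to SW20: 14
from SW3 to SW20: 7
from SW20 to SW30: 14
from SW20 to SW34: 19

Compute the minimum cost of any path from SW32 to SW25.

40

Shortest distances from SW32:
SW32: 0
SW6: 10  (via SW32)
SW29: 15  (via SW6)
SW20: 19  (via SW29)
SW30: 33  (via SW20)
SW3: 35  (via SW20)
SW34: 38  (via SW20)
SW25: 40  (via SW29)
Shortest route: SW32 → SW6 → SW29 → SW25 = 40.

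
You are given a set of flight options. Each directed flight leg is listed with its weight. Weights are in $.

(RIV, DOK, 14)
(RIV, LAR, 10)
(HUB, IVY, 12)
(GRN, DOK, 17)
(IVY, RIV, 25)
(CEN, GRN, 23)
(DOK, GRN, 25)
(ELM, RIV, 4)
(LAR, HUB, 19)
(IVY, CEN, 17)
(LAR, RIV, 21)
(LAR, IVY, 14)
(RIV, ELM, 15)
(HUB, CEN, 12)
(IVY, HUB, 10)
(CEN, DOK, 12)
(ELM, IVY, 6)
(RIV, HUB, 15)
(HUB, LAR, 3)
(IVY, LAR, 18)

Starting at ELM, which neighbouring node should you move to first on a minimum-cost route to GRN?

Compare a few routes:
ELM → IVY → CEN → GRN: 6+17+23 = 46
ELM → IVY → HUB → CEN → GRN: 6+10+12+23 = 51
ELM → RIV → DOK → GRN: 4+14+25 = 43
The minimum is $43 via ELM → RIV → DOK → GRN.
So from ELM the first move is to RIV.

RIV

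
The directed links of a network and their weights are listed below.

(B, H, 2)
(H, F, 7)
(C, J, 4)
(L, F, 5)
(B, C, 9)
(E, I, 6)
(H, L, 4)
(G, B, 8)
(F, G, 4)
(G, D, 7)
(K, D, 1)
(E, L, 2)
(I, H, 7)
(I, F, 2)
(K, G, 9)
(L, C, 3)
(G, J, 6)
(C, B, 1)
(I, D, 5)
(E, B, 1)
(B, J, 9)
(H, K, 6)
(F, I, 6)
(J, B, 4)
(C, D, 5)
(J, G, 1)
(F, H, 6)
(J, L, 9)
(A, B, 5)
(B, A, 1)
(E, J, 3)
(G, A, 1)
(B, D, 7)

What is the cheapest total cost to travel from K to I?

30

Candidate routes:
K - G - A - B - H - L - F - I: 9+1+5+2+4+5+6 = 32
K - G - B - H - L - F - I: 9+8+2+4+5+6 = 34
K - G - A - B - H - F - I: 9+1+5+2+7+6 = 30
K - G - B - H - F - I: 9+8+2+7+6 = 32
The minimum is 30 via K - G - A - B - H - F - I.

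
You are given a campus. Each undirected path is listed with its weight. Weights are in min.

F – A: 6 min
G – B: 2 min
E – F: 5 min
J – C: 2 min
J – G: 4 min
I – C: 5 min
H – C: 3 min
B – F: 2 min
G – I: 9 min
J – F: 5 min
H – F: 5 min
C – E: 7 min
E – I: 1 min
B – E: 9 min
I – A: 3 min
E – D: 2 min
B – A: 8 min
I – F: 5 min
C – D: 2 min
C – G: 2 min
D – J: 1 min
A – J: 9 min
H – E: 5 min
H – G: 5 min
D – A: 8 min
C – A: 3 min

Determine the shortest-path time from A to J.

Shortest distances from A:
A: 0
C: 3  (via A)
I: 3  (via A)
E: 4  (via I)
D: 5  (via C)
G: 5  (via C)
J: 5  (via C)
Shortest route: A → C → J = 5 min.

5 min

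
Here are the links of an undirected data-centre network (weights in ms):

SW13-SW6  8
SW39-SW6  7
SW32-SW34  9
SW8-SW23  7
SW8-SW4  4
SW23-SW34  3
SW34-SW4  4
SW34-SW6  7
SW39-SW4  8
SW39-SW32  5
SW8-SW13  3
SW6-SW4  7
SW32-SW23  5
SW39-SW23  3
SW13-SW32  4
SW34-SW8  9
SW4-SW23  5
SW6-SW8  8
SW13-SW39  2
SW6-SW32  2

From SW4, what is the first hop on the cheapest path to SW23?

SW23

Compare a few routes:
SW4–SW34–SW23: 4+3 = 7
SW4–SW23: 5 = 5
Cheapest is SW4–SW23 at 5 ms.
So from SW4 the first move is to SW23.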